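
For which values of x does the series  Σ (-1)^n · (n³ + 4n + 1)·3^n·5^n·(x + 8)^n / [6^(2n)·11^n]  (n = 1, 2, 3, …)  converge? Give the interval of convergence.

(-172/5, 92/5)

Ratio test: |a_{n+1}/a_n| = [((n+1)³ + 4(n+1) + 1)/(n³ + 4n + 1)] · 3·5/(36·11) → 5/132 as n → ∞.
Convergence for |x + 8| · 5/132 < 1, i.e. |x + 8| < 132/5. So R = 132/5.
When x = 92/5, the terms have absolute value of order n³, which does not tend to 0, so the series diverges by the divergence test.
At x = -172/5: the n-th term does not approach 0; divergence by the term test.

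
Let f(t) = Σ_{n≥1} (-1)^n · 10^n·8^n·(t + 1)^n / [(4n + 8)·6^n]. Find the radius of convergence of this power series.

R = 3/40

Ratio test: |a_{n+1}/a_n| = [(4n + 8)/(4(n+1) + 8)] · 10·8/6 → 40/3 as n → ∞.
Thus R = 1/(40/3) = 3/40.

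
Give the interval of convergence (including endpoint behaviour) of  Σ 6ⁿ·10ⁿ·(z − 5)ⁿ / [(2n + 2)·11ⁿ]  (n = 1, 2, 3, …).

By the ratio test, |a_{n+1}/a_n| = [(2n + 2)/(2(n+1) + 2)] · 6·10/11 → 60/11.
The series converges when 60/11 · |z − 5| < 1, giving R = 11/60.
Check z = 311/60: comparison with the harmonic series Σ 1/n shows the series diverges.
Check z = 289/60: convergence follows from the alternating series test (terms decrease monotonically to 0).

[289/60, 311/60)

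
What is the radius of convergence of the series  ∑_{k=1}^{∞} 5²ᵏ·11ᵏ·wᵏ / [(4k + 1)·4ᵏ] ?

By the ratio test, |a_{k+1}/a_k| = [(4k + 1)/(4(k+1) + 1)] · 25·11/4 → 275/4.
Thus R = 1/(275/4) = 4/275.

R = 4/275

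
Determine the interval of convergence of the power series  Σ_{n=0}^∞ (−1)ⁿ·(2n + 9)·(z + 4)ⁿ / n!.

Apply the ratio test: |a_{n+1}| / |a_n| = (2(n+1) + 9)/(2n + 9) · 1/(n+1), which tends to 0 as n → ∞.
The ratio tends to 0 regardless of z, hence R = ∞.

(−∞, ∞)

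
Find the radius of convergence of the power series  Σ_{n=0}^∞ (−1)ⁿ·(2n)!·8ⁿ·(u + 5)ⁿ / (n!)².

R = 1/32

By the ratio test, |a_{n+1}/a_n| = (2n+1)·(2n+2)/(n+1)² · 8 → 32.
Hence the series converges for |u + 5| < 1/(32) = 1/32, so the radius of convergence is 1/32.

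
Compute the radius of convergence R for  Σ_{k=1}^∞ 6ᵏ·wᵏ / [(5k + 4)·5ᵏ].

R = 5/6

The ratio of consecutive coefficients is [(5k + 4)/(5(k+1) + 4)] · 6/5 → 6/5.
Thus R = 1/(6/5) = 5/6.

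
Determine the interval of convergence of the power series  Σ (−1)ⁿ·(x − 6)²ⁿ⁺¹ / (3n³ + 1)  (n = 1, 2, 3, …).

Apply the ratio test: |a_{n+1}| / |a_n| = (3n³ + 1)/(3(n+1)³ + 1), which tends to 1 as n → ∞.
Successive powers of (x − 6) differ by 2, so the series converges when |x − 6|² · 1 < 1, i.e. |x − 6| < √(1) = 1. So R = 1.
At x = 7: absolute convergence follows by limit comparison with Σ 1/n³.
Endpoint x = 5: the terms are on the order of 1/n³, so the series converges absolutely by comparison with the p-series (p = 3 > 1).

[5, 7]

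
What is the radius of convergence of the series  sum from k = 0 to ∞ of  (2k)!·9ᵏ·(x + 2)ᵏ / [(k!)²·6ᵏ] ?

Apply the ratio test: |a_{k+1}| / |a_k| = (2k+1)·(2k+2)/(k+1)² · 9/6, which tends to 6 as k → ∞.
Convergence for |x + 2| · 6 < 1, i.e. |x + 2| < 1/6. So R = 1/6.

R = 1/6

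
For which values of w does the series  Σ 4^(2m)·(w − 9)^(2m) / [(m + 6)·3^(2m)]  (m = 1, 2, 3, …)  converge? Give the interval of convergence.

By the ratio test, |a_{m+1}/a_m| = [(m + 6)/((m+1) + 6)] · 16/9 → 16/9.
Since the exponent of (w − 9) increases by 2 each term, convergence requires |w − 9|² < 9/16, hence R = 3/4.
When w = 39/4, the terms are asymptotic to a nonzero constant times 1/m, so the series diverges by limit comparison with Σ 1/m.
When w = 33/4, the terms are asymptotic to a nonzero constant times 1/m, so the series diverges by limit comparison with Σ 1/m.

(33/4, 39/4)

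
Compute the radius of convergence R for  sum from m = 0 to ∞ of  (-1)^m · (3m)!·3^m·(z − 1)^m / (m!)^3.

Ratio test: |a_{m+1}/a_m| = (3m+1)·(3m+2)·(3m+3)/(m+1)³ · 3 → 81 as m → ∞.
The series converges when 81 · |z − 1| < 1, giving R = 1/81.

R = 1/81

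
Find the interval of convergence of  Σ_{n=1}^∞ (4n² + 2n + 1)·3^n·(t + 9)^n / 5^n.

(-32/3, -22/3)

Ratio test: |a_{n+1}/a_n| = [(4(n+1)² + 2(n+1) + 1)/(4n² + 2n + 1)] · 3/5 → 3/5 as n → ∞.
The series converges when 3/5 · |t + 9| < 1, giving R = 5/3.
When t = -22/3, the terms do not tend to 0, so the series diverges.
At t = -32/3: the terms do not tend to 0, so the series diverges.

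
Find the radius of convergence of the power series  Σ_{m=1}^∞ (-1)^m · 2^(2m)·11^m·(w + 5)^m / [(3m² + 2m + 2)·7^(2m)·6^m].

By the ratio test, |a_{m+1}/a_m| = [(3m² + 2m + 2)/(3(m+1)² + 2(m+1) + 2)] · 4·11/(49·6) → 22/147.
Thus R = 1/(22/147) = 147/22.

R = 147/22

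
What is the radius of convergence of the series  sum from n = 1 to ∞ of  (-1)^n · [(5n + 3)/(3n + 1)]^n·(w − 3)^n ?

By the Cauchy root test, |a_n|^(1/n) = (5n + 3)/(3n + 1) → 5/3.
The series converges when 5/3 · |w − 3| < 1, giving R = 3/5.

R = 3/5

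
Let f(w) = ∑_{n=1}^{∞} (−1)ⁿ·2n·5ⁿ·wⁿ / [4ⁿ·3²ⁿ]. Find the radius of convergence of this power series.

By the ratio test, |a_{n+1}/a_n| = [2(n+1)/2n] · 5/(4·9) → 5/36.
Thus R = 1/(5/36) = 36/5.

R = 36/5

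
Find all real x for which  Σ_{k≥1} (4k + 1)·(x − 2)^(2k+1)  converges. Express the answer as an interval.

(1, 3)

Apply the ratio test: |a_{k+1}| / |a_k| = (4(k+1) + 1)/(4k + 1), which tends to 1 as k → ∞.
Writing y = (x − 2)², the series in y has radius 1, so |x − 2| < √(1) = 1 and R = 1.
At x = 3: the k-th term does not approach 0; divergence by the term test.
Check x = 1: the k-th term does not approach 0; divergence by the term test.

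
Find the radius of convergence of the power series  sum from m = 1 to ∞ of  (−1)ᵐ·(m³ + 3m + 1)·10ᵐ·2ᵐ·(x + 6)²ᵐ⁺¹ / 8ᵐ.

R = √10/5

The ratio of consecutive coefficients is [((m+1)³ + 3(m+1) + 1)/(m³ + 3m + 1)] · 10·2/8 → 5/2.
Writing y = (x + 6)², the series in y has radius 2/5, so |x + 6| < √(2/5) and R = √10/5.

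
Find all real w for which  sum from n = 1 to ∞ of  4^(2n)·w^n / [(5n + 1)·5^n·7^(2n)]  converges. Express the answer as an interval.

[-245/16, 245/16)

Ratio test: |a_{n+1}/a_n| = [(5n + 1)/(5(n+1) + 1)] · 16/(5·49) → 16/245 as n → ∞.
The series converges when 16/245 · |w| < 1, giving R = 245/16.
When w = 245/16, the terms are asymptotic to a nonzero constant times 1/n, so the series diverges by limit comparison with Σ 1/n.
Endpoint w = -245/16: convergence follows from the alternating series test (terms decrease monotonically to 0).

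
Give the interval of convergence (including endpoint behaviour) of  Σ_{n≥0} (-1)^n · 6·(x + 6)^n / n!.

Ratio test: |a_{n+1}/a_n| = 6/6 · 1/(n+1) → 0 as n → ∞.
The limit is 0, so the series converges for all x; R = ∞.

(−∞, ∞)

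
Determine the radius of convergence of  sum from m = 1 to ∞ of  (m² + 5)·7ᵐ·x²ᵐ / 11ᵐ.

R = √77/7

The ratio of consecutive coefficients is [((m+1)² + 5)/(m² + 5)] · 7/11 → 7/11.
Writing y = x², the series in y has radius 11/7, so |x| < √(11/7) and R = √77/7.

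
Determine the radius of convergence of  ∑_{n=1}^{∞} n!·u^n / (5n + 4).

The ratio of consecutive coefficients is (n+1) · (5n + 4)/(5(n+1) + 4) → ∞.
The ratio grows without bound, so the series diverges whenever u ≠ 0; it converges only at u = 0. R = 0.

R = 0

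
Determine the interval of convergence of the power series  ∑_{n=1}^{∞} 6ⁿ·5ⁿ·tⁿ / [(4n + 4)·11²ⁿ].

The ratio of consecutive coefficients is [(4n + 4)/(4(n+1) + 4)] · 6·5/121 → 30/121.
Convergence for |t| · 30/121 < 1, i.e. |t| < 121/30. So R = 121/30.
Endpoint t = 121/30: the terms behave like c/n; limit comparison with the harmonic series gives divergence.
At t = -121/30: an alternating series whose terms decrease to 0 in absolute value, so it converges by the Leibniz criterion.

[-121/30, 121/30)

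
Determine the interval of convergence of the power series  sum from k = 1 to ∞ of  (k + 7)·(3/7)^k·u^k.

(-7/3, 7/3)

The ratio of consecutive coefficients is [((k+1) + 7)/(k + 7)] · 3/7 → 3/7.
Thus R = 1/(3/7) = 7/3.
When u = 7/3, the terms have absolute value of order k, which does not tend to 0, so the series diverges by the divergence test.
At u = -7/3: the k-th term does not approach 0; divergence by the term test.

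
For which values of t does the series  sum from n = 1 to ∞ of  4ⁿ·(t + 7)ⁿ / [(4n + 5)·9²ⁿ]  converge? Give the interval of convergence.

Ratio test: |a_{n+1}/a_n| = [(4n + 5)/(4(n+1) + 5)] · 4/81 → 4/81 as n → ∞.
Thus R = 1/(4/81) = 81/4.
At t = 53/4: comparison with the harmonic series Σ 1/n shows the series diverges.
At t = -109/4: the terms alternate in sign and decrease monotonically to 0 in absolute value (size ~ c/n), so the alternating series test gives convergence.

[-109/4, 53/4)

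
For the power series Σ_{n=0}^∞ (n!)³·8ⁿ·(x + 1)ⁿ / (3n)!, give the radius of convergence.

By the ratio test, |a_{n+1}/a_n| = (n+1)³/[(3n+1)·(3n+2)·(3n+3)] · 8 → 8/27.
The series converges when 8/27 · |x + 1| < 1, giving R = 27/8.

R = 27/8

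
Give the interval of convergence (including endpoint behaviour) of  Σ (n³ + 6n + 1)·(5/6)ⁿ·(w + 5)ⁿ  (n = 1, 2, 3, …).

Apply the ratio test: |a_{n+1}| / |a_n| = [((n+1)³ + 6(n+1) + 1)/(n³ + 6n + 1)] · 5/6, which tends to 5/6 as n → ∞.
Hence the series converges for |w + 5| < 1/(5/6) = 6/5, so the radius of convergence is 6/5.
Check w = -19/5: the n-th term does not approach 0; divergence by the term test.
At w = -31/5: the n-th term does not approach 0; divergence by the term test.

(-31/5, -19/5)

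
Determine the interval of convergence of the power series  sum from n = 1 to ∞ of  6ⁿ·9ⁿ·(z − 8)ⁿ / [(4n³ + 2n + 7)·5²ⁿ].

The ratio of consecutive coefficients is [(4n³ + 2n + 7)/(4(n+1)³ + 2(n+1) + 7)] · 6·9/25 → 54/25.
Convergence for |z − 8| · 54/25 < 1, i.e. |z − 8| < 25/54. So R = 25/54.
Endpoint z = 457/54: the terms are on the order of 1/n³, so the series converges absolutely by comparison with the p-series (p = 3 > 1).
At z = 407/54: the terms are on the order of 1/n³, so the series converges absolutely by comparison with the p-series (p = 3 > 1).

[407/54, 457/54]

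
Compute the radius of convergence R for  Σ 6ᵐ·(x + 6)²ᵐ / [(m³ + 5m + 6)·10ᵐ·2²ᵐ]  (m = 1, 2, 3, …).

R = 2√15/3

Ratio test: |a_{m+1}/a_m| = [(m³ + 5m + 6)/((m+1)³ + 5(m+1) + 6)] · 6/(10·4) → 3/20 as m → ∞.
Successive powers of (x + 6) differ by 2, so the series converges when |x + 6|² · 3/20 < 1, i.e. |x + 6| < √(20/3). So R = 2√15/3.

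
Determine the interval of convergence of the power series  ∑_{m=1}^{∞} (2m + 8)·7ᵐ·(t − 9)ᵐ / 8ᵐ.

The ratio of consecutive coefficients is [(2(m+1) + 8)/(2m + 8)] · 7/8 → 7/8.
The series converges when 7/8 · |t − 9| < 1, giving R = 8/7.
At t = 71/7: the terms do not tend to 0, so the series diverges.
Endpoint t = 55/7: the terms do not tend to 0, so the series diverges.

(55/7, 71/7)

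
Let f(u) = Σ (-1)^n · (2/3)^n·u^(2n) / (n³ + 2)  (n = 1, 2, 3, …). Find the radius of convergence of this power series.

Apply the ratio test: |a_{n+1}| / |a_n| = [(n³ + 2)/((n+1)³ + 2)] · 2/3, which tends to 2/3 as n → ∞.
Writing y = u², the series in y has radius 3/2, so |u| < √(3/2) and R = √6/2.

R = √6/2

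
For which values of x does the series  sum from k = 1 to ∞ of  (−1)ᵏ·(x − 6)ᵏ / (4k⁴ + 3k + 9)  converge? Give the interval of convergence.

The ratio of consecutive coefficients is (4k⁴ + 3k + 9)/(4(k+1)⁴ + 3(k+1) + 9) → 1.
Convergence for |x − 6| < 1, so R = 1.
When x = 7, absolute convergence follows by limit comparison with Σ 1/k⁴.
At x = 5: the terms are on the order of 1/k⁴, so the series converges absolutely by comparison with the p-series (p = 4 > 1).

[5, 7]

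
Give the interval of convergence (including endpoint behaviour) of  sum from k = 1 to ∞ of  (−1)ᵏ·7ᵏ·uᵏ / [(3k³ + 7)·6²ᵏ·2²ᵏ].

[-144/7, 144/7]

By the ratio test, |a_{k+1}/a_k| = [(3k³ + 7)/(3(k+1)³ + 7)] · 7/(36·4) → 7/144.
The series converges when 7/144 · |u| < 1, giving R = 144/7.
Check u = 144/7: the series is dominated by a constant times Σ 1/k³, which converges (p = 3 > 1).
At u = -144/7: absolute convergence follows by limit comparison with Σ 1/k³.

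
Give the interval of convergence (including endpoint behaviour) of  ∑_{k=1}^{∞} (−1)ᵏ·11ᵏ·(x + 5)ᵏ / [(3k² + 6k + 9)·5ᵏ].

Ratio test: |a_{k+1}/a_k| = [(3k² + 6k + 9)/(3(k+1)² + 6(k+1) + 9)] · 11/5 → 11/5 as k → ∞.
The series converges when 11/5 · |x + 5| < 1, giving R = 5/11.
When x = -50/11, the terms are on the order of 1/k², so the series converges absolutely by comparison with the p-series (p = 2 > 1).
When x = -60/11, the series is dominated by a constant times Σ 1/k², which converges (p = 2 > 1).

[-60/11, -50/11]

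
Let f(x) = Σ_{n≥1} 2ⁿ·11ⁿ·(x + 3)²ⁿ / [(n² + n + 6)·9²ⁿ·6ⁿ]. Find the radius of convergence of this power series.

R = 9√33/11

By the ratio test, |a_{n+1}/a_n| = [(n² + n + 6)/((n+1)² + (n+1) + 6)] · 2·11/(81·6) → 11/243.
Writing y = (x + 3)², the series in y has radius 243/11, so |x + 3| < √(243/11) and R = 9√33/11.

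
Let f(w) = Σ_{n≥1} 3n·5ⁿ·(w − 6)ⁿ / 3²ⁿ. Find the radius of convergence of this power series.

R = 9/5

By the ratio test, |a_{n+1}/a_n| = [3(n+1)/3n] · 5/9 → 5/9.
Convergence for |w − 6| · 5/9 < 1, i.e. |w − 6| < 9/5. So R = 9/5.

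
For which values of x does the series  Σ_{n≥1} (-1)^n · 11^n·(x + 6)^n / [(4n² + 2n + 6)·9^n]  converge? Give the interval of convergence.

[-75/11, -57/11]

Ratio test: |a_{n+1}/a_n| = [(4n² + 2n + 6)/(4(n+1)² + 2(n+1) + 6)] · 11/9 → 11/9 as n → ∞.
Convergence for |x + 6| · 11/9 < 1, i.e. |x + 6| < 9/11. So R = 9/11.
At x = -57/11: absolute convergence follows by limit comparison with Σ 1/n².
At x = -75/11: absolute convergence follows by limit comparison with Σ 1/n².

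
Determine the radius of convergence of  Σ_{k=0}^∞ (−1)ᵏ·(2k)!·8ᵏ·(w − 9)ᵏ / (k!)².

R = 1/32

Apply the ratio test: |a_{k+1}| / |a_k| = (2k+1)·(2k+2)/(k+1)² · 8, which tends to 32 as k → ∞.
Thus R = 1/(32) = 1/32.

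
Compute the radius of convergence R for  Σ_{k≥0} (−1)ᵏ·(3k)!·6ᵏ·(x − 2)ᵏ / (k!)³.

R = 1/162

By the ratio test, |a_{k+1}/a_k| = (3k+1)·(3k+2)·(3k+3)/(k+1)³ · 6 → 162.
Thus R = 1/(162) = 1/162.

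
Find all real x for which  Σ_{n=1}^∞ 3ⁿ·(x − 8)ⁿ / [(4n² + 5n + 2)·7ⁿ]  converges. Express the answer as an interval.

[17/3, 31/3]

By the ratio test, |a_{n+1}/a_n| = [(4n² + 5n + 2)/(4(n+1)² + 5(n+1) + 2)] · 3/7 → 3/7.
Hence the series converges for |x − 8| < 1/(3/7) = 7/3, so the radius of convergence is 7/3.
Endpoint x = 31/3: the terms are on the order of 1/n², so the series converges absolutely by comparison with the p-series (p = 2 > 1).
Endpoint x = 17/3: the terms are on the order of 1/n², so the series converges absolutely by comparison with the p-series (p = 2 > 1).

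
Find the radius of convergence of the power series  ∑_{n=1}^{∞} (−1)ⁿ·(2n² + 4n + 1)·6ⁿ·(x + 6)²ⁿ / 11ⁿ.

By the ratio test, |a_{n+1}/a_n| = [(2(n+1)² + 4(n+1) + 1)/(2n² + 4n + 1)] · 6/11 → 6/11.
Successive powers of (x + 6) differ by 2, so the series converges when |x + 6|² · 6/11 < 1, i.e. |x + 6| < √(11/6). So R = √66/6.

R = √66/6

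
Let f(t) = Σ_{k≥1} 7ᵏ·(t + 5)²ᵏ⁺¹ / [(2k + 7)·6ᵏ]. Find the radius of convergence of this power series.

Apply the ratio test: |a_{k+1}| / |a_k| = [(2k + 7)/(2(k+1) + 7)] · 7/6, which tends to 7/6 as k → ∞.
Successive powers of (t + 5) differ by 2, so the series converges when |t + 5|² · 7/6 < 1, i.e. |t + 5| < √(6/7). So R = √42/7.

R = √42/7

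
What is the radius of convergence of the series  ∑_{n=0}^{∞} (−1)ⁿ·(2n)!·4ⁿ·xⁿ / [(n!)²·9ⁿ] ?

Ratio test: |a_{n+1}/a_n| = (2n+1)·(2n+2)/(n+1)² · 4/9 → 16/9 as n → ∞.
Convergence for |x| · 16/9 < 1, i.e. |x| < 9/16. So R = 9/16.

R = 9/16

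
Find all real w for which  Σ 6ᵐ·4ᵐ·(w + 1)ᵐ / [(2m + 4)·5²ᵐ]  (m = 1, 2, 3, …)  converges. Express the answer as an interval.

The ratio of consecutive coefficients is [(2m + 4)/(2(m+1) + 4)] · 6·4/25 → 24/25.
Thus R = 1/(24/25) = 25/24.
At w = 1/24: the terms are asymptotic to a nonzero constant times 1/m, so the series diverges by limit comparison with Σ 1/m.
Endpoint w = -49/24: the terms alternate in sign and decrease monotonically to 0 in absolute value (size ~ c/m), so the alternating series test gives convergence.

[-49/24, 1/24)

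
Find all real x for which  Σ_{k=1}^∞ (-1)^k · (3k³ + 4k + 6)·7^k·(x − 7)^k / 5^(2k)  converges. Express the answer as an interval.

(24/7, 74/7)

Ratio test: |a_{k+1}/a_k| = [(3(k+1)³ + 4(k+1) + 6)/(3k³ + 4k + 6)] · 7/25 → 7/25 as k → ∞.
Convergence for |x − 7| · 7/25 < 1, i.e. |x − 7| < 25/7. So R = 25/7.
When x = 74/7, the k-th term does not approach 0; divergence by the term test.
When x = 24/7, the terms do not tend to 0, so the series diverges.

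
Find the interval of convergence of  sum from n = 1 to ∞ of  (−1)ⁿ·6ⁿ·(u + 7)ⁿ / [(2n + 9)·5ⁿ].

(-47/6, -37/6]

By the ratio test, |a_{n+1}/a_n| = [(2n + 9)/(2(n+1) + 9)] · 6/5 → 6/5.
Thus R = 1/(6/5) = 5/6.
Check u = -37/6: the terms alternate in sign and decrease monotonically to 0 in absolute value (size ~ c/n), so the alternating series test gives convergence.
Check u = -47/6: the terms behave like c/n; limit comparison with the harmonic series gives divergence.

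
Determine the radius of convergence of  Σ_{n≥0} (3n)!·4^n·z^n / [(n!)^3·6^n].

The ratio of consecutive coefficients is (3n+1)·(3n+2)·(3n+3)/(n+1)³ · 4/6 → 18.
Hence the series converges for |z| < 1/(18) = 1/18, so the radius of convergence is 1/18.

R = 1/18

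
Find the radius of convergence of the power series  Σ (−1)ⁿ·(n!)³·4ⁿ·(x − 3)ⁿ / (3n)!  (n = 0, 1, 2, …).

R = 27/4

By the ratio test, |a_{n+1}/a_n| = (n+1)³/[(3n+1)·(3n+2)·(3n+3)] · 4 → 4/27.
Hence the series converges for |x − 3| < 1/(4/27) = 27/4, so the radius of convergence is 27/4.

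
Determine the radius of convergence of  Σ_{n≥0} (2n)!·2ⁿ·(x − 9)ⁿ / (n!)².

The ratio of consecutive coefficients is (2n+1)·(2n+2)/(n+1)² · 2 → 8.
The series converges when 8 · |x − 9| < 1, giving R = 1/8.

R = 1/8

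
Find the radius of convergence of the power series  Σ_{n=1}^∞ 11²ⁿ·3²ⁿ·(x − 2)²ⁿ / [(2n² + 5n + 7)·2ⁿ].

Ratio test: |a_{n+1}/a_n| = [(2n² + 5n + 7)/(2(n+1)² + 5(n+1) + 7)] · 121·9/2 → 1089/2 as n → ∞.
Since the exponent of (x − 2) increases by 2 each term, convergence requires |x − 2|² < 2/1089, hence R = √2/33.

R = √2/33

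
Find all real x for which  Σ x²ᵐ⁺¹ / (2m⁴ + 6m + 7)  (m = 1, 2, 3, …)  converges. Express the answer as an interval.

[-1, 1]

Apply the ratio test: |a_{m+1}| / |a_m| = (2m⁴ + 6m + 7)/(2(m+1)⁴ + 6(m+1) + 7), which tends to 1 as m → ∞.
Since the exponent of x increases by 2 each term, convergence requires |x|² < 1, hence R = 1.
At x = 1: absolute convergence follows by limit comparison with Σ 1/m⁴.
Endpoint x = -1: absolute convergence follows by limit comparison with Σ 1/m⁴.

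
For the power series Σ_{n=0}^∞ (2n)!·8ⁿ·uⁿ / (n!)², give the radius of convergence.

R = 1/32

By the ratio test, |a_{n+1}/a_n| = (2n+1)·(2n+2)/(n+1)² · 8 → 32.
Thus R = 1/(32) = 1/32.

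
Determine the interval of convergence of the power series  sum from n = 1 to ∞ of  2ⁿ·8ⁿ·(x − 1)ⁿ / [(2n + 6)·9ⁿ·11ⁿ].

[-83/16, 115/16)

By the ratio test, |a_{n+1}/a_n| = [(2n + 6)/(2(n+1) + 6)] · 2·8/(9·11) → 16/99.
Thus R = 1/(16/99) = 99/16.
Endpoint x = 115/16: comparison with the harmonic series Σ 1/n shows the series diverges.
At x = -83/16: an alternating series whose terms decrease to 0 in absolute value, so it converges by the Leibniz criterion.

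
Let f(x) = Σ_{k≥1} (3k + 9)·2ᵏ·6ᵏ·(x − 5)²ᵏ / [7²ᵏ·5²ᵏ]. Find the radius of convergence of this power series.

By the ratio test, |a_{k+1}/a_k| = [(3(k+1) + 9)/(3k + 9)] · 2·6/(49·25) → 12/1225.
Writing y = (x − 5)², the series in y has radius 1225/12, so |x − 5| < √(1225/12) and R = 35√3/6.

R = 35√3/6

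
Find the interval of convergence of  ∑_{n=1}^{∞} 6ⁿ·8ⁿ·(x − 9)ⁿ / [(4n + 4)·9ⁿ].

Apply the ratio test: |a_{n+1}| / |a_n| = [(4n + 4)/(4(n+1) + 4)] · 6·8/9, which tends to 16/3 as n → ∞.
Convergence for |x − 9| · 16/3 < 1, i.e. |x − 9| < 3/16. So R = 3/16.
Check x = 147/16: the terms are asymptotic to a nonzero constant times 1/n, so the series diverges by limit comparison with Σ 1/n.
When x = 141/16, an alternating series whose terms decrease to 0 in absolute value, so it converges by the Leibniz criterion.

[141/16, 147/16)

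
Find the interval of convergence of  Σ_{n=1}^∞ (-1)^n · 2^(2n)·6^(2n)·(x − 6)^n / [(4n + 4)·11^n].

The ratio of consecutive coefficients is [(4n + 4)/(4(n+1) + 4)] · 4·36/11 → 144/11.
The series converges when 144/11 · |x − 6| < 1, giving R = 11/144.
At x = 875/144: an alternating series whose terms decrease to 0 in absolute value, so it converges by the Leibniz criterion.
At x = 853/144: comparison with the harmonic series Σ 1/n shows the series diverges.

(853/144, 875/144]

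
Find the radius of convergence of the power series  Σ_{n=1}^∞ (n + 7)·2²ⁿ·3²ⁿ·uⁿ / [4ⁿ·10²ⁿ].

Ratio test: |a_{n+1}/a_n| = [((n+1) + 7)/(n + 7)] · 4·9/(4·100) → 9/100 as n → ∞.
Thus R = 1/(9/100) = 100/9.

R = 100/9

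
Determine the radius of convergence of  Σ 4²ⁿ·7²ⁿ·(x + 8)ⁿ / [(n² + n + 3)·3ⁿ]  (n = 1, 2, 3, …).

R = 3/784

Apply the ratio test: |a_{n+1}| / |a_n| = [(n² + n + 3)/((n+1)² + (n+1) + 3)] · 16·49/3, which tends to 784/3 as n → ∞.
Convergence for |x + 8| · 784/3 < 1, i.e. |x + 8| < 3/784. So R = 3/784.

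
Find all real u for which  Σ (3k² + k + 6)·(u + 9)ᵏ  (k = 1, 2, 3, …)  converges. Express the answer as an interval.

By the ratio test, |a_{k+1}/a_k| = (3(k+1)² + (k+1) + 6)/(3k² + k + 6) → 1.
Convergence for |u + 9| < 1, so R = 1.
Check u = -8: the terms have absolute value of order k², which does not tend to 0, so the series diverges by the divergence test.
At u = -10: the k-th term does not approach 0; divergence by the term test.

(-10, -8)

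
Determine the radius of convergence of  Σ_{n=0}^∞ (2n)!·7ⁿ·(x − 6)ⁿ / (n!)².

R = 1/28

By the ratio test, |a_{n+1}/a_n| = (2n+1)·(2n+2)/(n+1)² · 7 → 28.
Convergence for |x − 6| · 28 < 1, i.e. |x − 6| < 1/28. So R = 1/28.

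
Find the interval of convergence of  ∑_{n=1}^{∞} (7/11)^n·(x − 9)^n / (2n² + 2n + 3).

Ratio test: |a_{n+1}/a_n| = [(2n² + 2n + 3)/(2(n+1)² + 2(n+1) + 3)] · 7/11 → 7/11 as n → ∞.
Hence the series converges for |x − 9| < 1/(7/11) = 11/7, so the radius of convergence is 11/7.
When x = 74/7, the series is dominated by a constant times Σ 1/n², which converges (p = 2 > 1).
At x = 52/7: the series is dominated by a constant times Σ 1/n², which converges (p = 2 > 1).

[52/7, 74/7]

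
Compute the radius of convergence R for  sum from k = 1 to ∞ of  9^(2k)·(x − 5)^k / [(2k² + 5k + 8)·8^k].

Ratio test: |a_{k+1}/a_k| = [(2k² + 5k + 8)/(2(k+1)² + 5(k+1) + 8)] · 81/8 → 81/8 as k → ∞.
The series converges when 81/8 · |x − 5| < 1, giving R = 8/81.

R = 8/81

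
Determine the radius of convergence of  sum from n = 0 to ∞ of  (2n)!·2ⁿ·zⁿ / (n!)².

R = 1/8

By the ratio test, |a_{n+1}/a_n| = (2n+1)·(2n+2)/(n+1)² · 2 → 8.
Hence the series converges for |z| < 1/(8) = 1/8, so the radius of convergence is 1/8.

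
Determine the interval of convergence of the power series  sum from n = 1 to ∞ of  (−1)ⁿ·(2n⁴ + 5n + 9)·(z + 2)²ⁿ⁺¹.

(-3, -1)

By the ratio test, |a_{n+1}/a_n| = (2(n+1)⁴ + 5(n+1) + 9)/(2n⁴ + 5n + 9) → 1.
Successive powers of (z + 2) differ by 2, so the series converges when |z + 2|² · 1 < 1, i.e. |z + 2| < √(1) = 1. So R = 1.
At z = -1: the n-th term does not approach 0; divergence by the term test.
Endpoint z = -3: the n-th term does not approach 0; divergence by the term test.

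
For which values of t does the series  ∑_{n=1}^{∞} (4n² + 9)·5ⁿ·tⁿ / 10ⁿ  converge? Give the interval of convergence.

(-2, 2)

By the ratio test, |a_{n+1}/a_n| = [(4(n+1)² + 9)/(4n² + 9)] · 5/10 → 1/2.
The series converges when 1/2 · |t| < 1, giving R = 2.
Endpoint t = 2: the terms have absolute value of order n², which does not tend to 0, so the series diverges by the divergence test.
Check t = -2: the n-th term does not approach 0; divergence by the term test.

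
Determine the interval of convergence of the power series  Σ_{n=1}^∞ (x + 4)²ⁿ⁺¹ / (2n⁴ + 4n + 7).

[-5, -3]

Apply the ratio test: |a_{n+1}| / |a_n| = (2n⁴ + 4n + 7)/(2(n+1)⁴ + 4(n+1) + 7), which tends to 1 as n → ∞.
Since the exponent of (x + 4) increases by 2 each term, convergence requires |x + 4|² < 1, hence R = 1.
At x = -3: absolute convergence follows by limit comparison with Σ 1/n⁴.
At x = -5: the terms are on the order of 1/n⁴, so the series converges absolutely by comparison with the p-series (p = 4 > 1).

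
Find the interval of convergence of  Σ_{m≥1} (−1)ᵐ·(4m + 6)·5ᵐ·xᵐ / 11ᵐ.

(-11/5, 11/5)

The ratio of consecutive coefficients is [(4(m+1) + 6)/(4m + 6)] · 5/11 → 5/11.
Hence the series converges for |x| < 1/(5/11) = 11/5, so the radius of convergence is 11/5.
Endpoint x = 11/5: the terms have absolute value of order m, which does not tend to 0, so the series diverges by the divergence test.
When x = -11/5, the m-th term does not approach 0; divergence by the term test.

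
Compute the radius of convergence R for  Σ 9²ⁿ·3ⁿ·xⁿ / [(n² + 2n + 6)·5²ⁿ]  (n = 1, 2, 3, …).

Apply the ratio test: |a_{n+1}| / |a_n| = [(n² + 2n + 6)/((n+1)² + 2(n+1) + 6)] · 81·3/25, which tends to 243/25 as n → ∞.
Thus R = 1/(243/25) = 25/243.

R = 25/243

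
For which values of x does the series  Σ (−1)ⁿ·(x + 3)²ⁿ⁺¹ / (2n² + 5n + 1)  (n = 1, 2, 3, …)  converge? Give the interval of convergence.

[-4, -2]

Ratio test: |a_{n+1}/a_n| = (2n² + 5n + 1)/(2(n+1)² + 5(n+1) + 1) → 1 as n → ∞.
Since the exponent of (x + 3) increases by 2 each term, convergence requires |x + 3|² < 1, hence R = 1.
Check x = -2: the series is dominated by a constant times Σ 1/n², which converges (p = 2 > 1).
At x = -4: the terms are on the order of 1/n², so the series converges absolutely by comparison with the p-series (p = 2 > 1).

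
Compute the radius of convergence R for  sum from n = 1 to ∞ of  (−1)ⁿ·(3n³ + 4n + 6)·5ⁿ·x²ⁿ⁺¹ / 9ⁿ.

R = 3√5/5

Ratio test: |a_{n+1}/a_n| = [(3(n+1)³ + 4(n+1) + 6)/(3n³ + 4n + 6)] · 5/9 → 5/9 as n → ∞.
Successive powers of x differ by 2, so the series converges when |x|² · 5/9 < 1, i.e. |x| < √(9/5). So R = 3√5/5.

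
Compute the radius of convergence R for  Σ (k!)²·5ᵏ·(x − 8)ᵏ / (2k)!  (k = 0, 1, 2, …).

By the ratio test, |a_{k+1}/a_k| = (k+1)²/[(2k+1)·(2k+2)] · 5 → 5/4.
The series converges when 5/4 · |x − 8| < 1, giving R = 4/5.

R = 4/5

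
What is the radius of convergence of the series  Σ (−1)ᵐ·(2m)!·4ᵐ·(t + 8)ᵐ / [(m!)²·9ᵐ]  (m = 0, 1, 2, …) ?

Ratio test: |a_{m+1}/a_m| = (2m+1)·(2m+2)/(m+1)² · 4/9 → 16/9 as m → ∞.
The series converges when 16/9 · |t + 8| < 1, giving R = 9/16.

R = 9/16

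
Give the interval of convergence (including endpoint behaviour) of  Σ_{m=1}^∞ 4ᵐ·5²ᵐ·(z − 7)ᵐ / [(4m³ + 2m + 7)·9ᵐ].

[691/100, 709/100]

By the ratio test, |a_{m+1}/a_m| = [(4m³ + 2m + 7)/(4(m+1)³ + 2(m+1) + 7)] · 4·25/9 → 100/9.
Thus R = 1/(100/9) = 9/100.
At z = 709/100: absolute convergence follows by limit comparison with Σ 1/m³.
Check z = 691/100: the series is dominated by a constant times Σ 1/m³, which converges (p = 3 > 1).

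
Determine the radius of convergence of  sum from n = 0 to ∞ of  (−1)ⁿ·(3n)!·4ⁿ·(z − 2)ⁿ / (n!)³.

Apply the ratio test: |a_{n+1}| / |a_n| = (3n+1)·(3n+2)·(3n+3)/(n+1)³ · 4, which tends to 108 as n → ∞.
The series converges when 108 · |z − 2| < 1, giving R = 1/108.

R = 1/108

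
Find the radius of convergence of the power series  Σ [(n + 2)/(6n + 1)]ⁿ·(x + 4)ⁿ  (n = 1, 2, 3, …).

Applying the root test, |a_n|^(1/n) = (n + 2)/(6n + 1) → 1/6.
The series converges when 1/6 · |x + 4| < 1, giving R = 6.

R = 6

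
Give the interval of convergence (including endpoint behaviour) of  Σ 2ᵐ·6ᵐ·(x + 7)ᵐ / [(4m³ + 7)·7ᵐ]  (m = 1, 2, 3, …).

Apply the ratio test: |a_{m+1}| / |a_m| = [(4m³ + 7)/(4(m+1)³ + 7)] · 2·6/7, which tends to 12/7 as m → ∞.
The series converges when 12/7 · |x + 7| < 1, giving R = 7/12.
Check x = -77/12: absolute convergence follows by limit comparison with Σ 1/m³.
When x = -91/12, absolute convergence follows by limit comparison with Σ 1/m³.

[-91/12, -77/12]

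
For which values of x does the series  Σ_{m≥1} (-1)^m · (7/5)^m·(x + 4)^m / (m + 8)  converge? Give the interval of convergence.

The ratio of consecutive coefficients is [(m + 8)/((m+1) + 8)] · 7/5 → 7/5.
The series converges when 7/5 · |x + 4| < 1, giving R = 5/7.
Check x = -23/7: convergence follows from the alternating series test (terms decrease monotonically to 0).
At x = -33/7: the terms behave like c/m; limit comparison with the harmonic series gives divergence.

(-33/7, -23/7]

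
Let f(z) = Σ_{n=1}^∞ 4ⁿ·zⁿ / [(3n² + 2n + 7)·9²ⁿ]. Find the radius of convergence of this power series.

Apply the ratio test: |a_{n+1}| / |a_n| = [(3n² + 2n + 7)/(3(n+1)² + 2(n+1) + 7)] · 4/81, which tends to 4/81 as n → ∞.
Thus R = 1/(4/81) = 81/4.

R = 81/4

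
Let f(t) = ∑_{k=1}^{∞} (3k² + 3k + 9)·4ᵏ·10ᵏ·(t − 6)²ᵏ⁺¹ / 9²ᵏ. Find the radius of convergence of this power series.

Ratio test: |a_{k+1}/a_k| = [(3(k+1)² + 3(k+1) + 9)/(3k² + 3k + 9)] · 4·10/81 → 40/81 as k → ∞.
Since the exponent of (t − 6) increases by 2 each term, convergence requires |t − 6|² < 81/40, hence R = 9√10/20.

R = 9√10/20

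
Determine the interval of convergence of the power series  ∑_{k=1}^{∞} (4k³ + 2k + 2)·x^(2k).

(-1, 1)

By the ratio test, |a_{k+1}/a_k| = (4(k+1)³ + 2(k+1) + 2)/(4k³ + 2k + 2) → 1.
Successive powers of x differ by 2, so the series converges when |x|² · 1 < 1, i.e. |x| < √(1) = 1. So R = 1.
At x = 1: the k-th term does not approach 0; divergence by the term test.
When x = -1, the terms do not tend to 0, so the series diverges.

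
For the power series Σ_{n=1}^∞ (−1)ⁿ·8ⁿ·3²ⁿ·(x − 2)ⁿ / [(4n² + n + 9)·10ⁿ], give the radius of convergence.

R = 5/36

Apply the ratio test: |a_{n+1}| / |a_n| = [(4n² + n + 9)/(4(n+1)² + (n+1) + 9)] · 8·9/10, which tends to 36/5 as n → ∞.
The series converges when 36/5 · |x − 2| < 1, giving R = 5/36.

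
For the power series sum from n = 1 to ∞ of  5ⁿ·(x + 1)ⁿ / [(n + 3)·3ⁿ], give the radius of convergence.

Ratio test: |a_{n+1}/a_n| = [(n + 3)/((n+1) + 3)] · 5/3 → 5/3 as n → ∞.
The series converges when 5/3 · |x + 1| < 1, giving R = 3/5.

R = 3/5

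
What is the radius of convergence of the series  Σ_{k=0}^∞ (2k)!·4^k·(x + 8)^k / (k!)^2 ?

R = 1/16

Ratio test: |a_{k+1}/a_k| = (2k+1)·(2k+2)/(k+1)² · 4 → 16 as k → ∞.
Thus R = 1/(16) = 1/16.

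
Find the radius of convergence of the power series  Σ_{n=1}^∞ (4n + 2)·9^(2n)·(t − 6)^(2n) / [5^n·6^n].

Apply the ratio test: |a_{n+1}| / |a_n| = [(4(n+1) + 2)/(4n + 2)] · 81/(5·6), which tends to 27/10 as n → ∞.
Since the exponent of (t − 6) increases by 2 each term, convergence requires |t − 6|² < 10/27, hence R = √30/9.

R = √30/9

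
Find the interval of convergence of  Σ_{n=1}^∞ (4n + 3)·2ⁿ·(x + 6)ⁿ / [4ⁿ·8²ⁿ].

Apply the ratio test: |a_{n+1}| / |a_n| = [(4(n+1) + 3)/(4n + 3)] · 2/(4·64), which tends to 1/128 as n → ∞.
The series converges when 1/128 · |x + 6| < 1, giving R = 128.
When x = 122, the terms do not tend to 0, so the series diverges.
When x = -134, the n-th term does not approach 0; divergence by the term test.

(-134, 122)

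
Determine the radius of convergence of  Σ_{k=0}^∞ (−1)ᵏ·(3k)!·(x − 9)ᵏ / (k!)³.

Apply the ratio test: |a_{k+1}| / |a_k| = (3k+1)·(3k+2)·(3k+3)/(k+1)³, which tends to 27 as k → ∞.
Hence the series converges for |x − 9| < 1/(27) = 1/27, so the radius of convergence is 1/27.

R = 1/27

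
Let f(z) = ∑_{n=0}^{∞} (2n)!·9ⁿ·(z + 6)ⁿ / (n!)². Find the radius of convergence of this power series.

Apply the ratio test: |a_{n+1}| / |a_n| = (2n+1)·(2n+2)/(n+1)² · 9, which tends to 36 as n → ∞.
Thus R = 1/(36) = 1/36.

R = 1/36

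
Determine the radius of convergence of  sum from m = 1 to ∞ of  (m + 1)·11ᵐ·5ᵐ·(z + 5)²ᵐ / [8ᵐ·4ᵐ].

R = 4√110/55

Ratio test: |a_{m+1}/a_m| = [((m+1) + 1)/(m + 1)] · 11·5/(8·4) → 55/32 as m → ∞.
Since the exponent of (z + 5) increases by 2 each term, convergence requires |z + 5|² < 32/55, hence R = 4√110/55.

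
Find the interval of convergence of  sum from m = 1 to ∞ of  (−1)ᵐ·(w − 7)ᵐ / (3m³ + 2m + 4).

Ratio test: |a_{m+1}/a_m| = (3m³ + 2m + 4)/(3(m+1)³ + 2(m+1) + 4) → 1 as m → ∞.
So the series converges when |w − 7| < 1 and diverges when |w − 7| > 1; R = 1.
When w = 8, absolute convergence follows by limit comparison with Σ 1/m³.
Endpoint w = 6: the terms are on the order of 1/m³, so the series converges absolutely by comparison with the p-series (p = 3 > 1).

[6, 8]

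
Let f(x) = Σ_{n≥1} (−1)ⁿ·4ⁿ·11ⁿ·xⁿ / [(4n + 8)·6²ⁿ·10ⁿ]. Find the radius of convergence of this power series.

Ratio test: |a_{n+1}/a_n| = [(4n + 8)/(4(n+1) + 8)] · 4·11/(36·10) → 11/90 as n → ∞.
Thus R = 1/(11/90) = 90/11.

R = 90/11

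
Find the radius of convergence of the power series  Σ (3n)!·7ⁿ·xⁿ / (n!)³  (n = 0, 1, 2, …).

The ratio of consecutive coefficients is (3n+1)·(3n+2)·(3n+3)/(n+1)³ · 7 → 189.
Hence the series converges for |x| < 1/(189) = 1/189, so the radius of convergence is 1/189.

R = 1/189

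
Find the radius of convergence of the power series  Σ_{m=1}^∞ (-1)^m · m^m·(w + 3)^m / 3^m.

By the Cauchy root test, |a_m|^(1/m) = m/3 → ∞.
The root grows without bound, so R = 0 (convergence only at w = -3).

R = 0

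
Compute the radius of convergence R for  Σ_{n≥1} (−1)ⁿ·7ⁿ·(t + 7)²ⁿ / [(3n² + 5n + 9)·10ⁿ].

The ratio of consecutive coefficients is [(3n² + 5n + 9)/(3(n+1)² + 5(n+1) + 9)] · 7/10 → 7/10.
Since the exponent of (t + 7) increases by 2 each term, convergence requires |t + 7|² < 10/7, hence R = √70/7.

R = √70/7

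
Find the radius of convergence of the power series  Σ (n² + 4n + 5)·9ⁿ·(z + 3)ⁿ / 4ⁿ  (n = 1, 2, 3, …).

By the ratio test, |a_{n+1}/a_n| = [((n+1)² + 4(n+1) + 5)/(n² + 4n + 5)] · 9/4 → 9/4.
Hence the series converges for |z + 3| < 1/(9/4) = 4/9, so the radius of convergence is 4/9.

R = 4/9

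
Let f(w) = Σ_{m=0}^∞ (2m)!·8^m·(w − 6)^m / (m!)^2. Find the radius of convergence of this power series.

Ratio test: |a_{m+1}/a_m| = (2m+1)·(2m+2)/(m+1)² · 8 → 32 as m → ∞.
The series converges when 32 · |w − 6| < 1, giving R = 1/32.

R = 1/32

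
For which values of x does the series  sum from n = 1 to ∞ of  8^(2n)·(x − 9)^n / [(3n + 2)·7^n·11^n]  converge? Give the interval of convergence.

[499/64, 653/64)

Apply the ratio test: |a_{n+1}| / |a_n| = [(3n + 2)/(3(n+1) + 2)] · 64/(7·11), which tends to 64/77 as n → ∞.
The series converges when 64/77 · |x − 9| < 1, giving R = 77/64.
When x = 653/64, the terms are asymptotic to a nonzero constant times 1/n, so the series diverges by limit comparison with Σ 1/n.
Endpoint x = 499/64: an alternating series whose terms decrease to 0 in absolute value, so it converges by the Leibniz criterion.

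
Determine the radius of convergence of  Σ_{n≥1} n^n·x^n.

R = 0

Applying the root test, |a_n|^(1/n) = n → ∞.
Since the n-th root of |a_n| is unbounded, the series converges only at x = 0; R = 0.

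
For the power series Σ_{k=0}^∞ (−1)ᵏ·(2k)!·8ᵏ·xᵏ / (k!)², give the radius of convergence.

R = 1/32

The ratio of consecutive coefficients is (2k+1)·(2k+2)/(k+1)² · 8 → 32.
Convergence for |x| · 32 < 1, i.e. |x| < 1/32. So R = 1/32.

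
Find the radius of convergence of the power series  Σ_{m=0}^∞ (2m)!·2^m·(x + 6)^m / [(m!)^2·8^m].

R = 1

Ratio test: |a_{m+1}/a_m| = (2m+1)·(2m+2)/(m+1)² · 2/8 → 1 as m → ∞.
Convergence for |x + 6| < 1, so R = 1.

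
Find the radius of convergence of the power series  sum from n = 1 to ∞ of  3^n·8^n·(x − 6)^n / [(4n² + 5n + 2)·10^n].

R = 5/12

The ratio of consecutive coefficients is [(4n² + 5n + 2)/(4(n+1)² + 5(n+1) + 2)] · 3·8/10 → 12/5.
The series converges when 12/5 · |x − 6| < 1, giving R = 5/12.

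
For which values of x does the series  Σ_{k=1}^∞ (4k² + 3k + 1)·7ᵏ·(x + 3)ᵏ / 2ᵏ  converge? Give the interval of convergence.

(-23/7, -19/7)

Apply the ratio test: |a_{k+1}| / |a_k| = [(4(k+1)² + 3(k+1) + 1)/(4k² + 3k + 1)] · 7/2, which tends to 7/2 as k → ∞.
Thus R = 1/(7/2) = 2/7.
Check x = -19/7: the terms have absolute value of order k², which does not tend to 0, so the series diverges by the divergence test.
Check x = -23/7: the terms do not tend to 0, so the series diverges.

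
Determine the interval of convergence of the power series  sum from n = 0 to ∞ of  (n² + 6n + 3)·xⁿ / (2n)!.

(−∞, ∞)

Ratio test: |a_{n+1}/a_n| = ((n+1)² + 6(n+1) + 3)/(n² + 6n + 3) · 1/[(2n+1)·(2n+2)] → 0 as n → ∞.
The ratio tends to 0 regardless of x, hence R = ∞.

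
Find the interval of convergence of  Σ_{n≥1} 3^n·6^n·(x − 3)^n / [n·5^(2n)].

By the ratio test, |a_{n+1}/a_n| = [n/(n+1)] · 3·6/25 → 18/25.
Convergence for |x − 3| · 18/25 < 1, i.e. |x − 3| < 25/18. So R = 25/18.
Endpoint x = 79/18: the terms behave like c/n; limit comparison with the harmonic series gives divergence.
Check x = 29/18: an alternating series whose terms decrease to 0 in absolute value, so it converges by the Leibniz criterion.

[29/18, 79/18)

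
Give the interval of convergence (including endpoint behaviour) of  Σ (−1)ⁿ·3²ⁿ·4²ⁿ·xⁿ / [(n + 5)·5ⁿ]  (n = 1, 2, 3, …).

(-5/144, 5/144]

By the ratio test, |a_{n+1}/a_n| = [(n + 5)/((n+1) + 5)] · 9·16/5 → 144/5.
Thus R = 1/(144/5) = 5/144.
When x = 5/144, the terms alternate in sign and decrease monotonically to 0 in absolute value (size ~ c/n), so the alternating series test gives convergence.
Endpoint x = -5/144: comparison with the harmonic series Σ 1/n shows the series diverges.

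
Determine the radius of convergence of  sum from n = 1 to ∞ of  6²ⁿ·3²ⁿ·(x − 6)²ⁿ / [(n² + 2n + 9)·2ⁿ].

Ratio test: |a_{n+1}/a_n| = [(n² + 2n + 9)/((n+1)² + 2(n+1) + 9)] · 36·9/2 → 162 as n → ∞.
Writing y = (x − 6)², the series in y has radius 1/162, so |x − 6| < √(1/162) and R = √2/18.

R = √2/18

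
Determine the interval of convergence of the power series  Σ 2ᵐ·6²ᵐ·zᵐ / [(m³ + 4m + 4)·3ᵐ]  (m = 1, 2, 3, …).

The ratio of consecutive coefficients is [(m³ + 4m + 4)/((m+1)³ + 4(m+1) + 4)] · 2·36/3 → 24.
Thus R = 1/(24) = 1/24.
When z = 1/24, the series is dominated by a constant times Σ 1/m³, which converges (p = 3 > 1).
Endpoint z = -1/24: the series is dominated by a constant times Σ 1/m³, which converges (p = 3 > 1).

[-1/24, 1/24]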